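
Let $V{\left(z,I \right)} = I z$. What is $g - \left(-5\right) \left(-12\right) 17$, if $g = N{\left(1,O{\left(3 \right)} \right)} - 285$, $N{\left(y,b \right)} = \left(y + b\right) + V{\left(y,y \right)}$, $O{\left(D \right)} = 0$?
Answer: $-1303$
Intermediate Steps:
$N{\left(y,b \right)} = b + y + y^{2}$ ($N{\left(y,b \right)} = \left(y + b\right) + y y = \left(b + y\right) + y^{2} = b + y + y^{2}$)
$g = -283$ ($g = \left(0 + 1 + 1^{2}\right) - 285 = \left(0 + 1 + 1\right) - 285 = 2 - 285 = -283$)
$g - \left(-5\right) \left(-12\right) 17 = -283 - \left(-5\right) \left(-12\right) 17 = -283 - 60 \cdot 17 = -283 - 1020 = -1303$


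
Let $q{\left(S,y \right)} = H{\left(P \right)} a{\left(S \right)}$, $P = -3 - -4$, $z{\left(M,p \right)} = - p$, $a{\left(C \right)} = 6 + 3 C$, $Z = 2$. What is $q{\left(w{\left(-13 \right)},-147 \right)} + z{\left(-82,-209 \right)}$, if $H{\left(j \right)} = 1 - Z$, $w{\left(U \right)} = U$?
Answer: $242$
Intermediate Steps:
$P = 1$ ($P = -3 + 4 = 1$)
$H{\left(j \right)} = -1$ ($H{\left(j \right)} = 1 - 2 = -1$)
$q{\left(S,y \right)} = -6 - 3 S$ ($q{\left(S,y \right)} = - (6 + 3 S) = -6 - 3 S$)
$q{\left(w{\left(-13 \right)},-147 \right)} + z{\left(-82,-209 \right)} = \left(-6 - -39\right) - -209 = \left(-6 + 39\right) + 209 = 33 + 209 = 242$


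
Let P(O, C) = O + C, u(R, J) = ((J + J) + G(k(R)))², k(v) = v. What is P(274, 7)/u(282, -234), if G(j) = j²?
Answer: 281/6249851136 ≈ 4.4961e-8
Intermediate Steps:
u(R, J) = (R² + 2*J)² (u(R, J) = ((J + J) + R²)² = (2*J + R²)² = (R² + 2*J)²)
P(O, C) = C + O
P(274, 7)/u(282, -234) = (7 + 274)/((282² + 2*(-234))²) = 281/((79524 - 468)²) = 281/(79056²) = 281/6249851136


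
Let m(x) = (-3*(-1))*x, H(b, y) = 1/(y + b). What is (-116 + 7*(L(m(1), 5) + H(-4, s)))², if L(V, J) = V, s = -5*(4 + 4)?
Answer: 17530969/1936 ≈ 9055.3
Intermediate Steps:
s = -40 (s = -5*8 = -40)
H(b, y) = 1/(b + y)
m(x) = 3*x
(-116 + 7*(L(m(1), 5) + H(-4, s)))² = (-116 + 7*(3*1 + 1/(-4 - 40)))² = (-116 + 7*(3 + 1/(-44)))² = (-116 + 7*(3 - 1/44))² = (-116 + 7*(131/44))² = (-116 + 917/44)² = (-4187/44)² = 17530969/1936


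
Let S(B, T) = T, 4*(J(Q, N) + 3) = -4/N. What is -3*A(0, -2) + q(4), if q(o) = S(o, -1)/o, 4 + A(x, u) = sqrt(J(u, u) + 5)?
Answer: 47/4 - 3*sqrt(10)/2 ≈ 7.0066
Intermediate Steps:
J(Q, N) = -3 - 1/N (J(Q, N) = -3 + (-4/N)/4 = -3 - 1/N)
A(x, u) = -4 + sqrt(2 - 1/u) (A(x, u) = -4 + sqrt((-3 - 1/u) + 5) = -4 + sqrt(2 - 1/u))
q(o) = -1/o
-3*A(0, -2) + q(4) = -3*(-4 + sqrt(2 - 1/(-2))) - 1/4 = -3*(-4 + sqrt(2 - 1*(-1/2))) - 1*1/4 = -3*(-4 + sqrt(2 + 1/2)) - 1/4 = -3*(-4 + sqrt(5/2)) - 1/4 = -3*(-4 + sqrt(10)/2) - 1/4 = (12 - 3*sqrt(10)/2) - 1/4 = 47/4 - 3*sqrt(10)/2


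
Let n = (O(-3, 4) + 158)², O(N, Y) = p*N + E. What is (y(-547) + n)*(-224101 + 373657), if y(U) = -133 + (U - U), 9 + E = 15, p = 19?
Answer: 1692375696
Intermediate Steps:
E = 6 (E = -9 + 15 = 6)
O(N, Y) = 6 + 19*N (O(N, Y) = 19*N + 6 = 6 + 19*N)
n = 11449 (n = ((6 + 19*(-3)) + 158)² = ((6 - 57) + 158)² = (-51 + 158)² = 107² = 11449)
y(U) = -133 (y(U) = -133 + 0 = -133)
(y(-547) + n)*(-224101 + 373657) = (-133 + 11449)*(-224101 + 373657) = 11316*149556 = 1692375696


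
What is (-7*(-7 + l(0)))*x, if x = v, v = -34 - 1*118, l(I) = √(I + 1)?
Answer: -6384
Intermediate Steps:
l(I) = √(1 + I)
v = -152 (v = -34 - 118 = -152)
x = -152
(-7*(-7 + l(0)))*x = -7*(-7 + √(1 + 0))*(-152) = -7*(-7 + √1)*(-152) = -7*(-7 + 1)*(-152) = -7*(-6)*(-152) = -1*(-42)*(-152) = 42*(-152) = -6384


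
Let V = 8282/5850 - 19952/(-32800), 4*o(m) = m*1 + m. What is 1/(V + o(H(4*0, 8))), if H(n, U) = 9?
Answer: 119925/782393 ≈ 0.15328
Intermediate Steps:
o(m) = m/2 (o(m) = (m*1 + m)/4 = (m + m)/4 = (2*m)/4 = m/2)
V = 485461/239850 (V = 8282*(1/5850) - 19952*(-1/32800) = 4141/2925 + 1247/2050 = 485461/239850 ≈ 2.0240)
1/(V + o(H(4*0, 8))) = 1/(485461/239850 + (½)*9) = 1/(485461/239850 + 9/2) = 1/(782393/119925) = 119925/782393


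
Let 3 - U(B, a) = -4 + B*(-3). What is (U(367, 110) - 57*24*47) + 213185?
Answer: 149997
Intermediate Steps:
U(B, a) = 7 + 3*B (U(B, a) = 3 - (-4 + B*(-3)) = 3 - (-4 - 3*B) = 3 + (4 + 3*B) = 7 + 3*B)
(U(367, 110) - 57*24*47) + 213185 = ((7 + 3*367) - 57*24*47) + 213185 = ((7 + 1101) - 1368*47) + 213185 = (1108 - 64296) + 213185 = -63188 + 213185 = 149997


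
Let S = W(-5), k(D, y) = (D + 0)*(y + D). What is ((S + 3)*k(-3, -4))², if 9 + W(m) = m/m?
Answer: 11025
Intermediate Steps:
W(m) = -8 (W(m) = -9 + m/m = -9 + 1 = -8)
k(D, y) = D*(D + y)
S = -8
((S + 3)*k(-3, -4))² = ((-8 + 3)*(-3*(-3 - 4)))² = (-(-15)*(-7))² = (-5*21)² = (-105)² = 11025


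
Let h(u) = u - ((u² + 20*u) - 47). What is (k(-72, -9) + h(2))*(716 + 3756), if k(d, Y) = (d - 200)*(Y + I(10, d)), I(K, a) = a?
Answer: 98549464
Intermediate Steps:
h(u) = 47 - u² - 19*u (h(u) = u - (-47 + u² + 20*u) = u + (47 - u² - 20*u) = 47 - u² - 19*u)
k(d, Y) = (-200 + d)*(Y + d) (k(d, Y) = (d - 200)*(Y + d) = (-200 + d)*(Y + d))
(k(-72, -9) + h(2))*(716 + 3756) = (((-72)² - 200*(-9) - 200*(-72) - 9*(-72)) + (47 - 1*2² - 19*2))*(716 + 3756) = ((5184 + 1800 + 14400 + 648) + (47 - 1*4 - 38))*4472 = (22032 + (47 - 4 - 38))*4472 = (22032 + 5)*4472 = 22037*4472 = 98549464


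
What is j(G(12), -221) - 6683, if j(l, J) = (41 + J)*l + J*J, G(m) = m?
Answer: 39998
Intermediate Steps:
j(l, J) = J² + l*(41 + J) (j(l, J) = l*(41 + J) + J² = J² + l*(41 + J))
j(G(12), -221) - 6683 = ((-221)² + 41*12 - 221*12) - 6683 = (48841 + 492 - 2652) - 6683 = 46681 - 6683 = 39998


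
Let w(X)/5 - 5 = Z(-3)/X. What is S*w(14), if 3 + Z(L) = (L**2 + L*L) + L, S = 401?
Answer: 82205/7 ≈ 11744.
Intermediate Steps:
Z(L) = -3 + L + 2*L**2 (Z(L) = -3 + ((L**2 + L*L) + L) = -3 + ((L**2 + L**2) + L) = -3 + (2*L**2 + L) = -3 + (L + 2*L**2) = -3 + L + 2*L**2)
w(X) = 25 + 60/X (w(X) = 25 + 5*((-3 - 3 + 2*(-3)**2)/X) = 25 + 5*((-3 - 3 + 2*9)/X) = 25 + 5*((-3 - 3 + 18)/X) = 25 + 5*(12/X) = 25 + 60/X)
S*w(14) = 401*(25 + 60/14) = 401*(25 + 60*(1/14)) = 401*(25 + 30/7) = 401*(205/7) = 82205/7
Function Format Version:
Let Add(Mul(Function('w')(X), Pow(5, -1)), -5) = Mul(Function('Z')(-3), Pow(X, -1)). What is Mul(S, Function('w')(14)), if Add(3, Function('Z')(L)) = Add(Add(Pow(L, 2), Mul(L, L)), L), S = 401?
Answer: Rational(82205, 7) ≈ 11744.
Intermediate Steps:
Function('Z')(L) = Add(-3, L, Mul(2, Pow(L, 2))) (Function('Z')(L) = Add(-3, Add(Add(Pow(L, 2), Mul(L, L)), L)) = Add(-3, Add(Add(Pow(L, 2), Pow(L, 2)), L)) = Add(-3, Add(Mul(2, Pow(L, 2)), L)) = Add(-3, Add(L, Mul(2, Pow(L, 2)))) = Add(-3, L, Mul(2, Pow(L, 2))))
Function('w')(X) = Add(25, Mul(60, Pow(X, -1))) (Function('w')(X) = Add(25, Mul(5, Mul(Add(-3, -3, Mul(2, Pow(-3, 2))), Pow(X, -1)))) = Add(25, Mul(5, Mul(Add(-3, -3, Mul(2, 9)), Pow(X, -1)))) = Add(25, Mul(5, Mul(Add(-3, -3, 18), Pow(X, -1)))) = Add(25, Mul(5, Mul(12, Pow(X, -1)))) = Add(25, Mul(60, Pow(X, -1))))
Mul(S, Function('w')(14)) = Mul(401, Add(25, Mul(60, Pow(14, -1)))) = Mul(401, Add(25, Mul(60, Rational(1, 14)))) = Mul(401, Add(25, Rational(30, 7))) = Mul(401, Rational(205, 7)) = Rational(82205, 7)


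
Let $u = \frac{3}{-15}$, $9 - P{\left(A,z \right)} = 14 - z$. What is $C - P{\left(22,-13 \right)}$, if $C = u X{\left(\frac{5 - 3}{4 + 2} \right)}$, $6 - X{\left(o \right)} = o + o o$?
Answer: $\frac{152}{9} \approx 16.889$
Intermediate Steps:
$X{\left(o \right)} = 6 - o - o^{2}$ ($X{\left(o \right)} = 6 - \left(o + o o\right) = 6 - \left(o + o^{2}\right) = 6 - o - o^{2}$)
$P{\left(A,z \right)} = -5 + z$ ($P{\left(A,z \right)} = 9 - \left(14 - z\right) = 9 + \left(-14 + z\right) = -5 + z$)
$u = - \frac{1}{5}$ ($u = 3 \left(- \frac{1}{15}\right) = - \frac{1}{5} \approx -0.2$)
$C = - \frac{10}{9}$ ($C = - \frac{6 - \frac{5 - 3}{4 + 2} - \left(\frac{5 - 3}{4 + 2}\right)^{2}}{5} = - \frac{6 - \frac{2}{6} - \left(\frac{2}{6}\right)^{2}}{5} = - \frac{6 - 2 \cdot \frac{1}{6} - \left(2 \cdot \frac{1}{6}\right)^{2}}{5} = - \frac{6 - \frac{1}{3} - \left(\frac{1}{3}\right)^{2}}{5} = - \frac{6 - \frac{1}{3} - \frac{1}{9}}{5} = \left(- \frac{1}{5}\right) \frac{50}{9} = - \frac{10}{9} \approx -1.1111$)
$C - P{\left(22,-13 \right)} = - \frac{10}{9} - \left(-5 - 13\right) = - \frac{10}{9} - -18 = - \frac{10}{9} + 18 = \frac{152}{9}$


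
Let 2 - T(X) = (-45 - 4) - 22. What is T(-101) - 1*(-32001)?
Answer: 32074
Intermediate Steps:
T(X) = 73 (T(X) = 2 - ((-45 - 4) - 22) = 2 - (-49 - 22) = 2 - 1*(-71) = 2 + 71 = 73)
T(-101) - 1*(-32001) = 73 - 1*(-32001) = 73 + 32001 = 32074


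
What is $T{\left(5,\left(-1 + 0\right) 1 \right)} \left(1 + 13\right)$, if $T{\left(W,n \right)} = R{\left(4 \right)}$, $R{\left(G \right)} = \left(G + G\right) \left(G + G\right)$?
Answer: $896$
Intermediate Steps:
$R{\left(G \right)} = 4 G^{2}$ ($R{\left(G \right)} = 2 G 2 G = 4 G^{2}$)
$T{\left(W,n \right)} = 64$ ($T{\left(W,n \right)} = 4 \cdot 4^{2} = 4 \cdot 16 = 64$)
$T{\left(5,\left(-1 + 0\right) 1 \right)} \left(1 + 13\right) = 64 \left(1 + 13\right) = 64 \cdot 14 = 896$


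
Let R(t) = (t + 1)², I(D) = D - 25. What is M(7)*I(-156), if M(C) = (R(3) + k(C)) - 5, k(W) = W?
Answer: -3258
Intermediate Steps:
I(D) = -25 + D
R(t) = (1 + t)²
M(C) = 11 + C (M(C) = ((1 + 3)² + C) - 5 = (4² + C) - 5 = (16 + C) - 5 = 11 + C)
M(7)*I(-156) = (11 + 7)*(-25 - 156) = 18*(-181) = -3258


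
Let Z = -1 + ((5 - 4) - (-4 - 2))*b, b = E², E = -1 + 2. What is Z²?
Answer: 36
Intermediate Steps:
E = 1
b = 1 (b = 1² = 1)
Z = 6 (Z = -1 + ((5 - 4) - (-4 - 2))*1 = -1 + (1 - 1*(-6))*1 = -1 + (1 + 6)*1 = -1 + 7*1 = -1 + 7 = 6)
Z² = 6² = 36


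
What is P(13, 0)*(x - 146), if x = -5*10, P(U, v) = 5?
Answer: -980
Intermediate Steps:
x = -50
P(13, 0)*(x - 146) = 5*(-50 - 146) = 5*(-196) = -980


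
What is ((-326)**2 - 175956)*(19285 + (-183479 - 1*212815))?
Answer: 26269987120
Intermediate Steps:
((-326)**2 - 175956)*(19285 + (-183479 - 1*212815)) = (106276 - 175956)*(19285 + (-183479 - 212815)) = -69680*(19285 - 396294) = -69680*(-377009) = 26269987120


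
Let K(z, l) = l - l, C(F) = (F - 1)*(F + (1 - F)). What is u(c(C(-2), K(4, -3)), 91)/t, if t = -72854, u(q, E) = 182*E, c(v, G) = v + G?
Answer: -8281/36427 ≈ -0.22733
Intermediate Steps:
C(F) = -1 + F (C(F) = (-1 + F)*1 = -1 + F)
K(z, l) = 0
c(v, G) = G + v
u(c(C(-2), K(4, -3)), 91)/t = (182*91)/(-72854) = 16562*(-1/72854) = -8281/36427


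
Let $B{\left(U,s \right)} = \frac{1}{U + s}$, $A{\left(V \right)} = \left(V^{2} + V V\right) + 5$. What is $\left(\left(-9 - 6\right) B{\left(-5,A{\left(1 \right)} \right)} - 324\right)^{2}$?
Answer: $\frac{439569}{4} \approx 1.0989 \cdot 10^{5}$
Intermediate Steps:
$A{\left(V \right)} = 5 + 2 V^{2}$ ($A{\left(V \right)} = \left(V^{2} + V^{2}\right) + 5 = 2 V^{2} + 5 = 5 + 2 V^{2}$)
$\left(\left(-9 - 6\right) B{\left(-5,A{\left(1 \right)} \right)} - 324\right)^{2} = \left(\frac{-9 - 6}{-5 + \left(5 + 2 \cdot 1^{2}\right)} - 324\right)^{2} = \left(- \frac{15}{-5 + \left(5 + 2 \cdot 1\right)} - 324\right)^{2} = \left(- \frac{15}{-5 + \left(5 + 2\right)} - 324\right)^{2} = \left(- \frac{15}{-5 + 7} - 324\right)^{2} = \left(- \frac{15}{2} - 324\right)^{2} = \left(- \frac{663}{2}\right)^{2} = \frac{439569}{4}$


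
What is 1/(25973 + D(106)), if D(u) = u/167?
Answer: 167/4337597 ≈ 3.8501e-5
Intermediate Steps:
D(u) = u/167 (D(u) = u*(1/167) = u/167)
1/(25973 + D(106)) = 1/(25973 + (1/167)*106) = 1/(25973 + 106/167) = 1/(4337597/167) = 167/4337597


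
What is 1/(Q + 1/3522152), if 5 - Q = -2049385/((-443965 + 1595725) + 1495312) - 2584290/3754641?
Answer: 1458582588489443296/9426091014877432323 ≈ 0.15474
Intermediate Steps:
Q = 21409843983475/3312935020384 (Q = 5 - (-2049385/((-443965 + 1595725) + 1495312) - 2584290/3754641) = 5 - (-2049385/(1151760 + 1495312) - 2584290*1/3754641) = 5 - (-2049385/2647072 - 861430/1251547) = 5 - 1*(-4845168881555/3312935020384) = 5 + 4845168881555/3312935020384 = 21409843983475/3312935020384 ≈ 6.4625)
1/(Q + 1/3522152) = 1/(21409843983475/3312935020384 + 1/3522152) = 1/(9426091014877432323/1458582588489443296) = 1458582588489443296/9426091014877432323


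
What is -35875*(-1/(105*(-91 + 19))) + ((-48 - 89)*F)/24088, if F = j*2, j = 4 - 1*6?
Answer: -3071479/650376 ≈ -4.7226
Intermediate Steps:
j = -2 (j = 4 - 6 = -2)
F = -4 (F = -2*2 = -4)
-35875*(-1/(105*(-91 + 19))) + ((-48 - 89)*F)/24088 = -35875*(-1/(105*(-91 + 19))) + ((-48 - 89)*(-4))/24088 = -35875/((-105*(-72))) - 137*(-4)*(1/24088) = -35875/7560 + 548*(1/24088) = -35875*1/7560 + 137/6022 = -1025/216 + 137/6022 = -3071479/650376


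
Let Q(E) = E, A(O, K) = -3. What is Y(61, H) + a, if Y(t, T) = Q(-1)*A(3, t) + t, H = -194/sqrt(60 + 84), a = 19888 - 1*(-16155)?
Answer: 36107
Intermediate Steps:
a = 36043 (a = 19888 + 16155 = 36043)
H = -97/6 (H = -194/(sqrt(144)) = -194/12 = -194*1/12 = -97/6 ≈ -16.167)
Y(t, T) = 3 + t (Y(t, T) = -1*(-3) + t = 3 + t)
Y(61, H) + a = (3 + 61) + 36043 = 64 + 36043 = 36107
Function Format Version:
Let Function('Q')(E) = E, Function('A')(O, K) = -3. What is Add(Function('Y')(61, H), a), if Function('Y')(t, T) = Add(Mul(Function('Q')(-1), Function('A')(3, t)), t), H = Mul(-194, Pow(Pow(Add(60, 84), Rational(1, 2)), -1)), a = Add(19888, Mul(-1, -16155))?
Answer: 36107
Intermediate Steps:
a = 36043 (a = Add(19888, 16155) = 36043)
H = Rational(-97, 6) (H = Mul(-194, Pow(Pow(144, Rational(1, 2)), -1)) = Mul(-194, Pow(12, -1)) = Mul(-194, Rational(1, 12)) = Rational(-97, 6) ≈ -16.167)
Function('Y')(t, T) = Add(3, t) (Function('Y')(t, T) = Add(Mul(-1, -3), t) = Add(3, t))
Add(Function('Y')(61, H), a) = Add(Add(3, 61), 36043) = Add(64, 36043) = 36107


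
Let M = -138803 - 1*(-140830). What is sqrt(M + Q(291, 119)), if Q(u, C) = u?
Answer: sqrt(2318) ≈ 48.146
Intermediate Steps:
M = 2027 (M = -138803 + 140830 = 2027)
sqrt(M + Q(291, 119)) = sqrt(2027 + 291) = sqrt(2318)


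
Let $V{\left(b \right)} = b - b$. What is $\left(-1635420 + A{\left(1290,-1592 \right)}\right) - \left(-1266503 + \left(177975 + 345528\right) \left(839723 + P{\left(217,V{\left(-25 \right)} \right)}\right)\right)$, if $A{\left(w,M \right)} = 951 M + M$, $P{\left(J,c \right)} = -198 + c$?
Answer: $-439495740576$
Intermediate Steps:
$V{\left(b \right)} = 0$
$A{\left(w,M \right)} = 952 M$
$\left(-1635420 + A{\left(1290,-1592 \right)}\right) - \left(-1266503 + \left(177975 + 345528\right) \left(839723 + P{\left(217,V{\left(-25 \right)} \right)}\right)\right) = \left(-1635420 + 952 \left(-1592\right)\right) + \left(1266503 - \left(177975 + 345528\right) \left(839723 + \left(-198 + 0\right)\right)\right) = \left(-1635420 - 1515584\right) + \left(1266503 - 523503 \left(839723 - 198\right)\right) = -3151004 + \left(1266503 - 523503 \cdot 839525\right) = -3151004 + \left(1266503 - 439493856075\right) = -3151004 - 439492589572 = -439495740576$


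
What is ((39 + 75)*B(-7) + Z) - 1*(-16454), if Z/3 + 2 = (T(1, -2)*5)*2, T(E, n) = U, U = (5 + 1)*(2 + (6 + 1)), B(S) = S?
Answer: 17270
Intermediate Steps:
U = 54 (U = 6*(2 + 7) = 6*9 = 54)
T(E, n) = 54
Z = 1614 (Z = -6 + 3*((54*5)*2) = -6 + 3*(270*2) = -6 + 3*540 = -6 + 1620 = 1614)
((39 + 75)*B(-7) + Z) - 1*(-16454) = ((39 + 75)*(-7) + 1614) - 1*(-16454) = (114*(-7) + 1614) + 16454 = (-798 + 1614) + 16454 = 816 + 16454 = 17270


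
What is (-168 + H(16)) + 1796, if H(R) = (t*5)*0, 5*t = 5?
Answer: 1628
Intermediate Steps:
t = 1 (t = (1/5)*5 = 1)
H(R) = 0 (H(R) = (1*5)*0 = 5*0 = 0)
(-168 + H(16)) + 1796 = (-168 + 0) + 1796 = -168 + 1796 = 1628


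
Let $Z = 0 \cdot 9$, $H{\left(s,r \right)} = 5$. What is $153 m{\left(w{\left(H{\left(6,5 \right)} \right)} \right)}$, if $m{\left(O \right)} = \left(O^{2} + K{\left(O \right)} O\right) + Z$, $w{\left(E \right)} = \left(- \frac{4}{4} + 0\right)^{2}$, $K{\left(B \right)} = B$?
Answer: $306$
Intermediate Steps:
$w{\left(E \right)} = 1$ ($w{\left(E \right)} = \left(\left(-4\right) \frac{1}{4} + 0\right)^{2} = \left(-1 + 0\right)^{2} = \left(-1\right)^{2} = 1$)
$Z = 0$
$m{\left(O \right)} = 2 O^{2}$ ($m{\left(O \right)} = \left(O^{2} + O O\right) + 0 = \left(O^{2} + O^{2}\right) + 0 = 2 O^{2} + 0 = 2 O^{2}$)
$153 m{\left(w{\left(H{\left(6,5 \right)} \right)} \right)} = 153 \cdot 2 \cdot 1^{2} = 153 \cdot 2 \cdot 1 = 153 \cdot 2 = 306$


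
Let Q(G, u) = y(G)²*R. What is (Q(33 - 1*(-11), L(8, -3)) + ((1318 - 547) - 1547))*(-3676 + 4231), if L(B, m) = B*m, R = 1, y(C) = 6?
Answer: -410700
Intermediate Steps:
Q(G, u) = 36 (Q(G, u) = 6²*1 = 36*1 = 36)
(Q(33 - 1*(-11), L(8, -3)) + ((1318 - 547) - 1547))*(-3676 + 4231) = (36 + ((1318 - 547) - 1547))*(-3676 + 4231) = (36 + (771 - 1547))*555 = (36 - 776)*555 = -740*555 = -410700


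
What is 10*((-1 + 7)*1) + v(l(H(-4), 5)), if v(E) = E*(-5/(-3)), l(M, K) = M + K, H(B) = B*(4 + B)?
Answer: 205/3 ≈ 68.333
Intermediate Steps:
l(M, K) = K + M
v(E) = 5*E/3 (v(E) = E*(-5*(-⅓)) = E*(5/3) = 5*E/3)
10*((-1 + 7)*1) + v(l(H(-4), 5)) = 10*((-1 + 7)*1) + 5*(5 - 4*(4 - 4))/3 = 10*(6*1) + 5*(5 - 4*0)/3 = 10*6 + 5*(5 + 0)/3 = 60 + (5/3)*5 = 60 + 25/3 = 205/3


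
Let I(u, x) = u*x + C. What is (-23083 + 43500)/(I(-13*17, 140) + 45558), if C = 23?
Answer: 20417/14641 ≈ 1.3945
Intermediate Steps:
I(u, x) = 23 + u*x (I(u, x) = u*x + 23 = 23 + u*x)
(-23083 + 43500)/(I(-13*17, 140) + 45558) = (-23083 + 43500)/((23 - 13*17*140) + 45558) = 20417/((23 - 221*140) + 45558) = 20417/((23 - 30940) + 45558) = 20417/(-30917 + 45558) = 20417/14641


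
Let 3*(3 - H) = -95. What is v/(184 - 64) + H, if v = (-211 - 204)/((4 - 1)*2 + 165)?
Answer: 142189/4104 ≈ 34.646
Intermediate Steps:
H = 104/3 (H = 3 - 1/3*(-95) = 3 + 95/3 = 104/3 ≈ 34.667)
v = -415/171 (v = -415/(3*2 + 165) = -415/(6 + 165) = -415/171 ≈ -2.4269)
v/(184 - 64) + H = -415/(171*(184 - 64)) + 104/3 = -415/171/120 + 104/3 = -415/171*1/120 + 104/3 = -83/4104 + 104/3 = 142189/4104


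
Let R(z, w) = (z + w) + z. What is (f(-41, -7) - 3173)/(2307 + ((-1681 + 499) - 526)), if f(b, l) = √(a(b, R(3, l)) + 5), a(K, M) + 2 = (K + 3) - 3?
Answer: -3173/599 + I*√38/599 ≈ -5.2972 + 0.010291*I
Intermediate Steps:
R(z, w) = w + 2*z (R(z, w) = (w + z) + z = w + 2*z)
a(K, M) = -2 + K (a(K, M) = -2 + ((K + 3) - 3) = -2 + ((3 + K) - 3) = -2 + K)
f(b, l) = √(3 + b) (f(b, l) = √((-2 + b) + 5) = √(3 + b))
(f(-41, -7) - 3173)/(2307 + ((-1681 + 499) - 526)) = (√(3 - 41) - 3173)/(2307 + ((-1681 + 499) - 526)) = (√(-38) - 3173)/(2307 + (-1182 - 526)) = (I*√38 - 3173)/(2307 - 1708) = (-3173 + I*√38)/599 = (-3173 + I*√38)*(1/599) = -3173/599 + I*√38/599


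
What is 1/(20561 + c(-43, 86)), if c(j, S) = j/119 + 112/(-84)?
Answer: 357/7339672 ≈ 4.8640e-5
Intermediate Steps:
c(j, S) = -4/3 + j/119 (c(j, S) = j*(1/119) + 112*(-1/84) = j/119 - 4/3 = -4/3 + j/119)
1/(20561 + c(-43, 86)) = 1/(20561 + (-4/3 + (1/119)*(-43))) = 1/(20561 + (-4/3 - 43/119)) = 1/(20561 - 605/357) = 1/(7339672/357) = 357/7339672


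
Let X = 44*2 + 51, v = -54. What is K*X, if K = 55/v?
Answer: -7645/54 ≈ -141.57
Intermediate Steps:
X = 139 (X = 88 + 51 = 139)
K = -55/54 (K = 55/(-54) = 55*(-1/54) = -55/54 ≈ -1.0185)
K*X = -55/54*139 = -7645/54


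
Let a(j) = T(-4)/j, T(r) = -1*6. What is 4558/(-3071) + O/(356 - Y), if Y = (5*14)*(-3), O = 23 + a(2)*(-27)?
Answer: -1130222/869093 ≈ -1.3005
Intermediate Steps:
T(r) = -6
a(j) = -6/j
O = 104 (O = 23 - 6/2*(-27) = 23 - 6*½*(-27) = 23 - 3*(-27) = 23 + 81 = 104)
Y = -210 (Y = 70*(-3) = -210)
4558/(-3071) + O/(356 - Y) = 4558/(-3071) + 104/(356 - 1*(-210)) = 4558*(-1/3071) + 104/(356 + 210) = -4558/3071 + 104/566 = -4558/3071 + 104*(1/566) = -4558/3071 + 52/283 = -1130222/869093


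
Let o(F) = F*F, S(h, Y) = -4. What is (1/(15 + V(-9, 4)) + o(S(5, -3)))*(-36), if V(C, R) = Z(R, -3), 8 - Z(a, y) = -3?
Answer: -7506/13 ≈ -577.38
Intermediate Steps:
o(F) = F²
Z(a, y) = 11 (Z(a, y) = 8 - 1*(-3) = 8 + 3 = 11)
V(C, R) = 11
(1/(15 + V(-9, 4)) + o(S(5, -3)))*(-36) = (1/(15 + 11) + (-4)²)*(-36) = (1/26 + 16)*(-36) = (417/26)*(-36) = -7506/13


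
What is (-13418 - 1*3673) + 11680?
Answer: -5411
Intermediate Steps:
(-13418 - 1*3673) + 11680 = (-13418 - 3673) + 11680 = -17091 + 11680 = -5411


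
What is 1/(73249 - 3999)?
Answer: 1/69250 ≈ 1.4440e-5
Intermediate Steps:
1/(73249 - 3999) = 1/69250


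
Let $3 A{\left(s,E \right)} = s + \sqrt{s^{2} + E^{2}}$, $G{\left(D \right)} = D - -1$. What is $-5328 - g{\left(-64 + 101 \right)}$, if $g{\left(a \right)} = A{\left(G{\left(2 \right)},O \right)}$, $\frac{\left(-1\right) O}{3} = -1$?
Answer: $-5329 - \sqrt{2} \approx -5330.4$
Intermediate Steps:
$O = 3$ ($O = \left(-3\right) \left(-1\right) = 3$)
$G{\left(D \right)} = 1 + D$ ($G{\left(D \right)} = D + 1 = 1 + D$)
$A{\left(s,E \right)} = \frac{s}{3} + \frac{\sqrt{E^{2} + s^{2}}}{3}$ ($A{\left(s,E \right)} = \frac{s + \sqrt{s^{2} + E^{2}}}{3} = \frac{s + \sqrt{E^{2} + s^{2}}}{3} = \frac{s}{3} + \frac{\sqrt{E^{2} + s^{2}}}{3}$)
$g{\left(a \right)} = 1 + \sqrt{2}$ ($g{\left(a \right)} = \frac{1 + 2}{3} + \frac{\sqrt{3^{2} + \left(1 + 2\right)^{2}}}{3} = \frac{1}{3} \cdot 3 + \frac{\sqrt{9 + 3^{2}}}{3} = 1 + \frac{\sqrt{9 + 9}}{3} = 1 + \frac{\sqrt{18}}{3} = 1 + \frac{3 \sqrt{2}}{3} = 1 + \sqrt{2}$)
$-5328 - g{\left(-64 + 101 \right)} = -5328 - \left(1 + \sqrt{2}\right) = -5329 - \sqrt{2}$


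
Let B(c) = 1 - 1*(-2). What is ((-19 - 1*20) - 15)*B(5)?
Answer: -162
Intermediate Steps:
B(c) = 3 (B(c) = 1 + 2 = 3)
((-19 - 1*20) - 15)*B(5) = ((-19 - 1*20) - 15)*3 = ((-19 - 20) - 15)*3 = (-39 - 15)*3 = -54*3 = -162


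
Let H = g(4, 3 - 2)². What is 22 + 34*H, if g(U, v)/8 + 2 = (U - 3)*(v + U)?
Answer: 19606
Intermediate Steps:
g(U, v) = -16 + 8*(-3 + U)*(U + v) (g(U, v) = -16 + 8*((U - 3)*(v + U)) = -16 + 8*((-3 + U)*(U + v)) = -16 + 8*(-3 + U)*(U + v))
H = 576 (H = (-16 - 24*4 - 24*(3 - 2) + 8*4² + 8*4*(3 - 2))² = (-16 - 96 - 24*1 + 8*16 + 8*4*1)² = (-16 - 96 - 24 + 128 + 32)² = 24² = 576)
22 + 34*H = 22 + 34*576 = 22 + 19584 = 19606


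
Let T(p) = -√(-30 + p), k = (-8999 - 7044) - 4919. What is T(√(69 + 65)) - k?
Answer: 20962 - √(-30 + √134) ≈ 20962.0 - 4.2923*I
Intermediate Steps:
k = -20962 (k = -16043 - 4919 = -20962)
T(√(69 + 65)) - k = -√(-30 + √(69 + 65)) - 1*(-20962) = -√(-30 + √134) + 20962 = 20962 - √(-30 + √134)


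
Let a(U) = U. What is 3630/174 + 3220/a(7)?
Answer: 13945/29 ≈ 480.86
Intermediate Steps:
3630/174 + 3220/a(7) = 3630/174 + 3220/7 = 3630*(1/174) + 3220*(1/7) = 605/29 + 460 = 13945/29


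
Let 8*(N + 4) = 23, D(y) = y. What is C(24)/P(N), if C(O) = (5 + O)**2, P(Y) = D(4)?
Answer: 841/4 ≈ 210.25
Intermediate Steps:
N = -9/8 (N = -4 + (1/8)*23 = -4 + 23/8 = -9/8 ≈ -1.1250)
P(Y) = 4
C(24)/P(N) = (5 + 24)**2/4 = 29**2*(1/4) = 841*(1/4) = 841/4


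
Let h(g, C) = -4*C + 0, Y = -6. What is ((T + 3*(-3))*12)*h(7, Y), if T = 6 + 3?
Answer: 0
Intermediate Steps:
h(g, C) = -4*C
T = 9
((T + 3*(-3))*12)*h(7, Y) = ((9 + 3*(-3))*12)*(-4*(-6)) = ((9 - 9)*12)*24 = (0*12)*24 = 0*24 = 0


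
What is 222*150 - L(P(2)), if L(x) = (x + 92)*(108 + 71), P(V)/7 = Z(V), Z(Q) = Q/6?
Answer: 49243/3 ≈ 16414.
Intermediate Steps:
Z(Q) = Q/6 (Z(Q) = Q*(1/6) = Q/6)
P(V) = 7*V/6 (P(V) = 7*(V/6) = 7*V/6)
L(x) = 16468 + 179*x (L(x) = (92 + x)*179 = 16468 + 179*x)
222*150 - L(P(2)) = 222*150 - (16468 + 179*((7/6)*2)) = 33300 - (16468 + 179*(7/3)) = 33300 - (16468 + 1253/3) = 33300 - 1*50657/3 = 33300 - 50657/3 = 49243/3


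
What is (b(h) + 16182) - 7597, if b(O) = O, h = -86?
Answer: 8499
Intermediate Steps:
(b(h) + 16182) - 7597 = (-86 + 16182) - 7597 = 16096 - 7597 = 8499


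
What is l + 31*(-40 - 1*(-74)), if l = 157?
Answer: 1211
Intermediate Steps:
l + 31*(-40 - 1*(-74)) = 157 + 31*(-40 - 1*(-74)) = 157 + 31*(-40 + 74) = 157 + 31*34 = 157 + 1054 = 1211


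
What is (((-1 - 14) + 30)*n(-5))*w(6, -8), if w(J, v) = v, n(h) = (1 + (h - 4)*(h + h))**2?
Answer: -993720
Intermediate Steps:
n(h) = (1 + 2*h*(-4 + h))**2 (n(h) = (1 + (-4 + h)*(2*h))**2 = (1 + 2*h*(-4 + h))**2)
(((-1 - 14) + 30)*n(-5))*w(6, -8) = (((-1 - 14) + 30)*(1 - 8*(-5) + 2*(-5)**2)**2)*(-8) = ((-15 + 30)*(1 + 40 + 2*25)**2)*(-8) = (15*(1 + 40 + 50)**2)*(-8) = (15*91**2)*(-8) = (15*8281)*(-8) = 124215*(-8) = -993720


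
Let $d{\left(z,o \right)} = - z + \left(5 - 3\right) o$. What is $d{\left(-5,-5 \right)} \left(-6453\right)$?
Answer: $32265$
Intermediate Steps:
$d{\left(z,o \right)} = - z + 2 o$ ($d{\left(z,o \right)} = - z + \left(5 - 3\right) o = - z + 2 o$)
$d{\left(-5,-5 \right)} \left(-6453\right) = \left(\left(-1\right) \left(-5\right) + 2 \left(-5\right)\right) \left(-6453\right) = \left(5 - 10\right) \left(-6453\right) = \left(-5\right) \left(-6453\right) = 32265$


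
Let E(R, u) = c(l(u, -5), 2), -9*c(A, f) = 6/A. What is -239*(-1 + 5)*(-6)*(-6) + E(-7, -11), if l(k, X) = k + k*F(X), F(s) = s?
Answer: -2271457/66 ≈ -34416.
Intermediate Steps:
l(k, X) = k + X*k (l(k, X) = k + k*X = k + X*k)
c(A, f) = -2/(3*A)
E(R, u) = 1/(6*u) (E(R, u) = -2*1/(u*(1 - 5))/3 = -2*(-1/(4*u))/3 = -(-1)/(6*u) = 1/(6*u))
-239*(-1 + 5)*(-6)*(-6) + E(-7, -11) = -239*(-1 + 5)*(-6)*(-6) + (⅙)/(-11) = -239*4*(-6)*(-6) + (⅙)*(-1/11) = -(-5736)*(-6) - 1/66 = -239*144 - 1/66 = -34416 - 1/66 = -2271457/66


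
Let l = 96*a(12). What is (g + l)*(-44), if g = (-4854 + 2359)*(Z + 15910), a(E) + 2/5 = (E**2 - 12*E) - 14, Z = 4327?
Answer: 11108393428/5 ≈ 2.2217e+9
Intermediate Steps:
a(E) = -72/5 + E**2 - 12*E (a(E) = -2/5 + ((E**2 - 12*E) - 14) = -2/5 + (-14 + E**2 - 12*E) = -72/5 + E**2 - 12*E)
g = -50491315 (g = (-4854 + 2359)*(4327 + 15910) = -2495*20237 = -50491315)
l = -6912/5 (l = 96*(-72/5 + 12**2 - 12*12) = 96*(-72/5 + 144 - 144) = 96*(-72/5) = -6912/5 ≈ -1382.4)
(g + l)*(-44) = (-50491315 - 6912/5)*(-44) = -252463487/5*(-44) = 11108393428/5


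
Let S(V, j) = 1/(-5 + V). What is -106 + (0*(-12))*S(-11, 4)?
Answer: -106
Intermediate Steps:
-106 + (0*(-12))*S(-11, 4) = -106 + (0*(-12))/(-5 - 11) = -106 + 0/(-16) = -106 + 0*(-1/16) = -106 + 0 = -106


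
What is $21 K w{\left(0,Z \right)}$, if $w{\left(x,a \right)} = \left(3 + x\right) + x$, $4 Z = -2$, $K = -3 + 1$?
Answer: $-126$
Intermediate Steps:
$K = -2$
$Z = - \frac{1}{2}$ ($Z = \frac{1}{4} \left(-2\right) = - \frac{1}{2} \approx -0.5$)
$w{\left(x,a \right)} = 3 + 2 x$
$21 K w{\left(0,Z \right)} = 21 \left(-2\right) \left(3 + 2 \cdot 0\right) = - 42 \left(3 + 0\right) = \left(-42\right) 3 = -126$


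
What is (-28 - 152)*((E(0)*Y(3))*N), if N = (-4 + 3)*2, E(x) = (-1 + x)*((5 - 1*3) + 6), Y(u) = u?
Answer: -8640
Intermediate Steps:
E(x) = -8 + 8*x (E(x) = (-1 + x)*((5 - 3) + 6) = (-1 + x)*(2 + 6) = (-1 + x)*8 = -8 + 8*x)
N = -2 (N = -1*2 = -2)
(-28 - 152)*((E(0)*Y(3))*N) = (-28 - 152)*(((-8 + 8*0)*3)*(-2)) = -180*(-8 + 0)*3*(-2) = -180*(-8*3)*(-2) = -(-4320)*(-2) = -180*48 = -8640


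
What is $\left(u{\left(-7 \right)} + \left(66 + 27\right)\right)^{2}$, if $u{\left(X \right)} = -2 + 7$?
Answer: $9604$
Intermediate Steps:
$u{\left(X \right)} = 5$
$\left(u{\left(-7 \right)} + \left(66 + 27\right)\right)^{2} = \left(5 + \left(66 + 27\right)\right)^{2} = \left(5 + 93\right)^{2} = 98^{2} = 9604$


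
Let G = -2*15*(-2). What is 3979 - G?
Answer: 3919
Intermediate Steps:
G = 60 (G = -30*(-2) = 60)
3979 - G = 3979 - 1*60 = 3979 - 60 = 3919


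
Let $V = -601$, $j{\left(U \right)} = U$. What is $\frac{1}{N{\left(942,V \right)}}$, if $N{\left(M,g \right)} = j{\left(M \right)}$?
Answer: $\frac{1}{942} \approx 0.0010616$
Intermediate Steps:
$N{\left(M,g \right)} = M$
$\frac{1}{N{\left(942,V \right)}} = \frac{1}{942}$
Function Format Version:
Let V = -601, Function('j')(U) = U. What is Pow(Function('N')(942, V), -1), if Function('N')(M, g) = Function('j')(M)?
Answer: Rational(1, 942) ≈ 0.0010616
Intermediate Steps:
Function('N')(M, g) = M
Pow(Function('N')(942, V), -1) = Pow(942, -1) = Rational(1, 942)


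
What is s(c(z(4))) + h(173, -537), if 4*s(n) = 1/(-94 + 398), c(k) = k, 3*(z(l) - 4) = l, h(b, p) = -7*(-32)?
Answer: 272385/1216 ≈ 224.00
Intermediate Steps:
h(b, p) = 224
z(l) = 4 + l/3
s(n) = 1/1216 (s(n) = 1/(4*(-94 + 398)) = (¼)/304 = (¼)*(1/304) = 1/1216)
s(c(z(4))) + h(173, -537) = 1/1216 + 224 = 272385/1216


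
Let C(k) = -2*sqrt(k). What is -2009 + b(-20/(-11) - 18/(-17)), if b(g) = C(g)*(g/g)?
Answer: -2009 - 2*sqrt(100606)/187 ≈ -2012.4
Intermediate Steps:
b(g) = -2*sqrt(g) (b(g) = (-2*sqrt(g))*(g/g) = -2*sqrt(g)*1 = -2*sqrt(g))
-2009 + b(-20/(-11) - 18/(-17)) = -2009 - 2*sqrt(-20/(-11) - 18/(-17)) = -2009 - 2*sqrt(-20*(-1/11) - 18*(-1/17)) = -2009 - 2*sqrt(20/11 + 18/17) = -2009 - 2*sqrt(100606)/187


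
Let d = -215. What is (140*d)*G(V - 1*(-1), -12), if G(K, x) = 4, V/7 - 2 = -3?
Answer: -120400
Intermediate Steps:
V = -7 (V = 14 + 7*(-3) = 14 - 21 = -7)
(140*d)*G(V - 1*(-1), -12) = (140*(-215))*4 = -30100*4 = -120400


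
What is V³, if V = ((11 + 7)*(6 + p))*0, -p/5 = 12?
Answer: 0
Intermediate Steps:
p = -60 (p = -5*12 = -60)
V = 0 (V = ((11 + 7)*(6 - 60))*0 = (18*(-54))*0 = -972*0 = 0)
V³ = 0³ = 0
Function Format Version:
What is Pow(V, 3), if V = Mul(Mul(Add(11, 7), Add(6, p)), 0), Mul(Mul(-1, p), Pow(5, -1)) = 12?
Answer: 0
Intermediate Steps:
p = -60 (p = Mul(-5, 12) = -60)
V = 0 (V = Mul(Mul(Add(11, 7), Add(6, -60)), 0) = Mul(Mul(18, -54), 0) = Mul(-972, 0) = 0)
Pow(V, 3) = Pow(0, 3) = 0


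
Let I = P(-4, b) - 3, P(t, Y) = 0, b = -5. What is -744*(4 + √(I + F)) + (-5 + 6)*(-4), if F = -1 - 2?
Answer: -2980 - 744*I*√6 ≈ -2980.0 - 1822.4*I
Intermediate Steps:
F = -3
I = -3 (I = 0 - 3 = -3)
-744*(4 + √(I + F)) + (-5 + 6)*(-4) = -744*(4 + √(-3 - 3)) + (-5 + 6)*(-4) = -744*(4 + √(-6)) + 1*(-4) = -744*(4 + I*√6) - 4 = -124*(24 + 6*I*√6) - 4 = (-2976 - 744*I*√6) - 4 = -2980 - 744*I*√6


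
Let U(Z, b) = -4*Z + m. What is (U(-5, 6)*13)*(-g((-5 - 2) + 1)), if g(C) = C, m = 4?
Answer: 1872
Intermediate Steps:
U(Z, b) = 4 - 4*Z (U(Z, b) = -4*Z + 4 = 4 - 4*Z)
(U(-5, 6)*13)*(-g((-5 - 2) + 1)) = ((4 - 4*(-5))*13)*(-((-5 - 2) + 1)) = ((4 + 20)*13)*(-(-7 + 1)) = (24*13)*(-1*(-6)) = 312*6 = 1872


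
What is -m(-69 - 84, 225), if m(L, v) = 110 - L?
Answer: -263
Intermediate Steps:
-m(-69 - 84, 225) = -(110 - (-69 - 84)) = -(110 - 1*(-153)) = -(110 + 153) = -1*263 = -263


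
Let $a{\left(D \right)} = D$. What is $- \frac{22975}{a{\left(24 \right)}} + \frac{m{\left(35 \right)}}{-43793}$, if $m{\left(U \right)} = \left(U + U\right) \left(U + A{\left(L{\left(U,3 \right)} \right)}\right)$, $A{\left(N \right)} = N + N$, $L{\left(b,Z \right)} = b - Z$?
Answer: $- \frac{1006310495}{1051032} \approx -957.45$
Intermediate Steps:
$A{\left(N \right)} = 2 N$
$m{\left(U \right)} = 2 U \left(-6 + 3 U\right)$ ($m{\left(U \right)} = \left(U + U\right) \left(U + 2 \left(U - 3\right)\right) = 2 U \left(U + 2 \left(U - 3\right)\right) = 2 U \left(U + 2 \left(-3 + U\right)\right) = 2 U \left(U + \left(-6 + 2 U\right)\right) = 2 U \left(-6 + 3 U\right)$)
$- \frac{22975}{a{\left(24 \right)}} + \frac{m{\left(35 \right)}}{-43793} = - \frac{22975}{24} + \frac{6 \cdot 35 \left(-2 + 35\right)}{-43793} = \left(-22975\right) \frac{1}{24} + 6 \cdot 35 \cdot 33 \left(- \frac{1}{43793}\right) = - \frac{22975}{24} + 6930 \left(- \frac{1}{43793}\right) = - \frac{22975}{24} - \frac{6930}{43793} = - \frac{1006310495}{1051032}$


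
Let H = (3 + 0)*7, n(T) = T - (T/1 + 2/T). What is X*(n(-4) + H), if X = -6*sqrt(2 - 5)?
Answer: -129*I*sqrt(3) ≈ -223.43*I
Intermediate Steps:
n(T) = -2/T (n(T) = T - (T*1 + 2/T) = T - (T + 2/T) = T + (-T - 2/T) = -2/T)
X = -6*I*sqrt(3) ≈ -10.392*I
H = 21 (H = 3*7 = 21)
X*(n(-4) + H) = (-6*I*sqrt(3))*(-2/(-4) + 21) = (-6*I*sqrt(3))*(-2*(-1/4) + 21) = (-6*I*sqrt(3))*(1/2 + 21) = -6*I*sqrt(3)*(43/2) = -129*I*sqrt(3)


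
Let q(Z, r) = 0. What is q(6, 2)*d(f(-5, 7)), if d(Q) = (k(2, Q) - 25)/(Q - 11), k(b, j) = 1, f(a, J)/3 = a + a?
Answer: 0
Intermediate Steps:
f(a, J) = 6*a (f(a, J) = 3*(a + a) = 3*(2*a) = 6*a)
d(Q) = -24/(-11 + Q) (d(Q) = (1 - 25)/(Q - 11) = -24/(-11 + Q))
q(6, 2)*d(f(-5, 7)) = 0*(-24/(-11 + 6*(-5))) = 0*(-24/(-11 - 30)) = 0*(-24/(-41)) = 0*(-24*(-1/41)) = 0*(24/41) = 0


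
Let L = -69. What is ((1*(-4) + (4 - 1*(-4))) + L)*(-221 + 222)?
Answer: -65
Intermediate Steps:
((1*(-4) + (4 - 1*(-4))) + L)*(-221 + 222) = ((1*(-4) + (4 - 1*(-4))) - 69)*(-221 + 222) = ((-4 + (4 + 4)) - 69)*1 = ((-4 + 8) - 69)*1 = (4 - 69)*1 = -65*1 = -65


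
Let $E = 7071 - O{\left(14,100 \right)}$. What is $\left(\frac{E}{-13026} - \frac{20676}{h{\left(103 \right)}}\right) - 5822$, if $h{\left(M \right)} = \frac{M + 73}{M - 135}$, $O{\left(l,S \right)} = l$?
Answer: $- \frac{295637567}{143286} \approx -2063.3$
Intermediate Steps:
$h{\left(M \right)} = \frac{73 + M}{-135 + M}$
$E = 7057$ ($E = 7071 - 14 = 7057$)
$\left(\frac{E}{-13026} - \frac{20676}{h{\left(103 \right)}}\right) - 5822 = \left(\frac{7057}{-13026} - \frac{20676}{\frac{1}{-135 + 103} \left(73 + 103\right)}\right) - 5822 = \left(7057 \left(- \frac{1}{13026}\right) - \frac{20676}{\frac{1}{-32} \cdot 176}\right) - 5822 = \left(- \frac{7057}{13026} - \frac{20676}{\left(- \frac{1}{32}\right) 176}\right) - 5822 = \left(- \frac{7057}{13026} - \frac{20676}{- \frac{11}{2}}\right) - 5822 = \left(- \frac{7057}{13026} - - \frac{41352}{11}\right) - 5822 = \left(- \frac{7057}{13026} + \frac{41352}{11}\right) - 5822 = \frac{538573525}{143286} - 5822 = - \frac{295637567}{143286}$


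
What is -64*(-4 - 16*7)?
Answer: 7424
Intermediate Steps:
-64*(-4 - 16*7) = -64*(-4 - 112) = -64*(-116) = 7424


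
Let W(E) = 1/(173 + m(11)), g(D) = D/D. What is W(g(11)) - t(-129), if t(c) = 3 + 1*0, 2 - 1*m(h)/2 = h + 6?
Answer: -428/143 ≈ -2.9930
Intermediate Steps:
g(D) = 1
m(h) = -8 - 2*h (m(h) = 4 - 2*(h + 6) = 4 - 2*(6 + h) = 4 + (-12 - 2*h) = -8 - 2*h)
t(c) = 3 (t(c) = 3 + 0 = 3)
W(E) = 1/143 (W(E) = 1/(173 + (-8 - 2*11)) = 1/(173 + (-8 - 22)) = 1/(173 - 30) = 1/143)
W(g(11)) - t(-129) = 1/143 - 1*3 = 1/143 - 3 = -428/143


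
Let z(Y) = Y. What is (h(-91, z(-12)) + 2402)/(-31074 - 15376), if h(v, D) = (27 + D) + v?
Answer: -1163/23225 ≈ -0.050075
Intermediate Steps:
h(v, D) = 27 + D + v
(h(-91, z(-12)) + 2402)/(-31074 - 15376) = ((27 - 12 - 91) + 2402)/(-31074 - 15376) = (-76 + 2402)/(-46450) = 2326*(-1/46450) = -1163/23225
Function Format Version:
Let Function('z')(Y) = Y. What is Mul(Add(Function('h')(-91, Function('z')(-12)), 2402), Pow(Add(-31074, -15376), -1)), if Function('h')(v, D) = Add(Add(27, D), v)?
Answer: Rational(-1163, 23225) ≈ -0.050075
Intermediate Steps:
Function('h')(v, D) = Add(27, D, v)
Mul(Add(Function('h')(-91, Function('z')(-12)), 2402), Pow(Add(-31074, -15376), -1)) = Mul(Add(Add(27, -12, -91), 2402), Pow(Add(-31074, -15376), -1)) = Mul(Add(-76, 2402), Pow(-46450, -1)) = Mul(2326, Rational(-1, 46450)) = Rational(-1163, 23225)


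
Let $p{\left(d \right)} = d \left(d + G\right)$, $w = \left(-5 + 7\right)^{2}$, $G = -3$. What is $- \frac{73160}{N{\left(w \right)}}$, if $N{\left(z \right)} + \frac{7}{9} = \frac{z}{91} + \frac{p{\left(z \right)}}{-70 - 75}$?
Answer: $\frac{8688115800}{90421} \approx 96085.0$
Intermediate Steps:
$w = 4$ ($w = 2^{2} = 4$)
$p{\left(d \right)} = d \left(-3 + d\right)$ ($p{\left(d \right)} = d \left(d - 3\right) = d \left(-3 + d\right)$)
$N{\left(z \right)} = - \frac{7}{9} + \frac{z}{91} - \frac{z \left(-3 + z\right)}{145}$ ($N{\left(z \right)} = - \frac{7}{9} + \left(\frac{z}{91} + \frac{z \left(-3 + z\right)}{-70 - 75}\right) = - \frac{7}{9} + \left(z \frac{1}{91} + \frac{z \left(-3 + z\right)}{-145}\right) = - \frac{7}{9} + \left(\frac{z}{91} + z \left(-3 + z\right) \left(- \frac{1}{145}\right)\right) = - \frac{7}{9} - \left(- \frac{z}{91} + \frac{z \left(-3 + z\right)}{145}\right) = - \frac{7}{9} + \frac{z}{91} - \frac{z \left(-3 + z\right)}{145}$)
$- \frac{73160}{N{\left(w \right)}} = - \frac{73160}{- \frac{7}{9} - \frac{4^{2}}{145} + \frac{418}{13195} \cdot 4} = - \frac{73160}{- \frac{7}{9} - \frac{16}{145} + \frac{1672}{13195}} = - \frac{73160}{- \frac{90421}{118755}} = \left(-73160\right) \left(- \frac{118755}{90421}\right) = \frac{8688115800}{90421}$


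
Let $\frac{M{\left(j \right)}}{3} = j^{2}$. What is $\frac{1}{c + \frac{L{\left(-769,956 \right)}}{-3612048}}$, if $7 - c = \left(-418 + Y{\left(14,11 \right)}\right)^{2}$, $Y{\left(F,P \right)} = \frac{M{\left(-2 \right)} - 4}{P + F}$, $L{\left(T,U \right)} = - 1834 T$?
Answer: $- \frac{1128765000}{196913023610861} \approx -5.7323 \cdot 10^{-6}$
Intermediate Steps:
$M{\left(j \right)} = 3 j^{2}$
$Y{\left(F,P \right)} = \frac{8}{F + P}$ ($Y{\left(F,P \right)} = \frac{3 \left(-2\right)^{2} - 4}{P + F} = \frac{3 \cdot 4 - 4}{F + P} = \frac{12 - 4}{F + P} = \frac{8}{F + P}$)
$c = - \frac{109030989}{625}$ ($c = 7 - \left(-418 + \frac{8}{14 + 11}\right)^{2} = 7 - \left(-418 + \frac{8}{25}\right)^{2} = 7 - \left(- \frac{10442}{25}\right)^{2} = 7 - \frac{109035364}{625} = - \frac{109030989}{625} \approx -1.7445 \cdot 10^{5}$)
$\frac{1}{c + \frac{L{\left(-769,956 \right)}}{-3612048}} = \frac{1}{- \frac{109030989}{625} + \frac{\left(-1834\right) \left(-769\right)}{-3612048}} = \frac{1}{- \frac{109030989}{625} + 1410346 \left(- \frac{1}{3612048}\right)} = \frac{1}{- \frac{109030989}{625} - \frac{705173}{1806024}} = \frac{1}{- \frac{196913023610861}{1128765000}} = - \frac{1128765000}{196913023610861}$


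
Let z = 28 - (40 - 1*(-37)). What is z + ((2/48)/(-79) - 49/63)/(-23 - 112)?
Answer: -37621693/767880 ≈ -48.994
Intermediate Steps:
z = -49 (z = 28 - (40 + 37) = 28 - 1*77 = 28 - 77 = -49)
z + ((2/48)/(-79) - 49/63)/(-23 - 112) = -49 + ((2/48)/(-79) - 49/63)/(-23 - 112) = -49 + ((2*(1/48))*(-1/79) - 49*1/63)/(-135) = -49 - ((1/24)*(-1/79) - 7/9)/135 = -49 - (-1/1896 - 7/9)/135 = -49 - 1/135*(-4427/5688) = -49 + 4427/767880 = -37621693/767880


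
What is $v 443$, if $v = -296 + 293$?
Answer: $-1329$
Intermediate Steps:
$v = -3$
$v 443 = \left(-3\right) 443 = -1329$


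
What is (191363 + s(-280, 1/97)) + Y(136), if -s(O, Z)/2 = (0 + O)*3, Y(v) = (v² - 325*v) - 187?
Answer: 167152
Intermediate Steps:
Y(v) = -187 + v² - 325*v
s(O, Z) = -6*O (s(O, Z) = -2*(0 + O)*3 = -2*O*3 = -6*O)
(191363 + s(-280, 1/97)) + Y(136) = (191363 - 6*(-280)) + (-187 + 136² - 325*136) = (191363 + 1680) + (-187 + 18496 - 44200) = 193043 - 25891 = 167152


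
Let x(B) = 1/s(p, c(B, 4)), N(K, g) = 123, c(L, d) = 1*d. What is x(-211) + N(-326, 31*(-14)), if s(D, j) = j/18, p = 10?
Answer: 255/2 ≈ 127.50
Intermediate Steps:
c(L, d) = d
s(D, j) = j/18 (s(D, j) = j*(1/18) = j/18)
x(B) = 9/2 (x(B) = 1/((1/18)*4) = 1/(2/9) = 9/2)
x(-211) + N(-326, 31*(-14)) = 9/2 + 123 = 255/2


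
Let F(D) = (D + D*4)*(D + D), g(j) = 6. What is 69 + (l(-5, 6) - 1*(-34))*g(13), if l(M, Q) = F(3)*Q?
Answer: 3513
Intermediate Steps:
F(D) = 10*D² (F(D) = (D + 4*D)*(2*D) = (5*D)*(2*D) = 10*D²)
l(M, Q) = 90*Q (l(M, Q) = (10*3²)*Q = (10*9)*Q = 90*Q)
69 + (l(-5, 6) - 1*(-34))*g(13) = 69 + (90*6 - 1*(-34))*6 = 69 + (540 + 34)*6 = 69 + 574*6 = 69 + 3444 = 3513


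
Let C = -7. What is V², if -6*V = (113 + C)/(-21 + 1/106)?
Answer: 31561924/44555625 ≈ 0.70837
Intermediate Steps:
V = 5618/6675 (V = -(113 - 7)/(6*(-21 + 1/106)) = -53/(3*(-21 + 1/106)) = -53/(3*(-2225/106)) = -53*(-106)/(3*2225) = -⅙*(-11236/2225) = 5618/6675 ≈ 0.84165)
V² = (5618/6675)² = 31561924/44555625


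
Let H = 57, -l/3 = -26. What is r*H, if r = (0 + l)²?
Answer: 346788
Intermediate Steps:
l = 78 (l = -3*(-26) = 78)
r = 6084 (r = (0 + 78)² = 78² = 6084)
r*H = 6084*57 = 346788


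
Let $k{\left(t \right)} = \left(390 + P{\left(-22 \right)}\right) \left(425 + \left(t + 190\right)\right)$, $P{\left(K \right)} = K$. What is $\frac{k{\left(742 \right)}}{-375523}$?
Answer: $- \frac{499376}{375523} \approx -1.3298$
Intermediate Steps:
$k{\left(t \right)} = 226320 + 368 t$ ($k{\left(t \right)} = \left(390 - 22\right) \left(425 + \left(t + 190\right)\right) = 368 \left(425 + \left(190 + t\right)\right) = 368 \left(615 + t\right) = 226320 + 368 t$)
$\frac{k{\left(742 \right)}}{-375523} = \frac{226320 + 368 \cdot 742}{-375523} = \left(226320 + 273056\right) \left(- \frac{1}{375523}\right) = 499376 \left(- \frac{1}{375523}\right) = - \frac{499376}{375523}$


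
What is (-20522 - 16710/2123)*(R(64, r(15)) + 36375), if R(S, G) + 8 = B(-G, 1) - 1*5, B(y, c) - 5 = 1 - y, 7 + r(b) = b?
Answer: -1585444904416/2123 ≈ -7.4680e+8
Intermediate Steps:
r(b) = -7 + b
B(y, c) = 6 - y (B(y, c) = 5 + (1 - y) = 6 - y)
R(S, G) = -7 + G (R(S, G) = -8 + ((6 - (-1)*G) - 1*5) = -8 + ((6 + G) - 5) = -8 + (1 + G) = -7 + G)
(-20522 - 16710/2123)*(R(64, r(15)) + 36375) = (-20522 - 16710/2123)*((-7 + (-7 + 15)) + 36375) = (-20522 - 16710*1/2123)*((-7 + 8) + 36375) = (-20522 - 16710/2123)*(1 + 36375) = -43584916/2123*36376 = -1585444904416/2123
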